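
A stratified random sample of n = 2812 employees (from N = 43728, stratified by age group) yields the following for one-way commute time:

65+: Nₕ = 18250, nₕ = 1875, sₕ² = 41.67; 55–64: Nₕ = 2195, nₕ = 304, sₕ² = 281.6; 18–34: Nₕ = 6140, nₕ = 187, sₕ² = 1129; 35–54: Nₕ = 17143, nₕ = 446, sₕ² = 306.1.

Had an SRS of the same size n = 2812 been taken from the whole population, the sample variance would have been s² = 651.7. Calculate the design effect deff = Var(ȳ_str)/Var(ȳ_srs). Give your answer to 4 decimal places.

Var(ȳ_str) = Σ Wₕ²(1−fₕ)sₕ²/nₕ with Wₕ = Nₕ/43728:
  65+: (18250/43728)²·(1−1875/18250)·41.67/1875 = 0.003473339
  55–64: (2195/43728)²·(1−304/2195)·281.6/304 = 0.0020107862
  18–34: (6140/43728)²·(1−187/6140)·1129/187 = 0.11540838
  35–54: (17143/43728)²·(1−446/17143)·306.1/446 = 0.10273881
  → Var(ȳ_str) = 0.22363132.
Var(ȳ_srs) = (1 − 2812/43728)·651.7/2812 = 0.21685326.
deff = 0.22363132 / 0.21685326 = 1.0313.

1.0313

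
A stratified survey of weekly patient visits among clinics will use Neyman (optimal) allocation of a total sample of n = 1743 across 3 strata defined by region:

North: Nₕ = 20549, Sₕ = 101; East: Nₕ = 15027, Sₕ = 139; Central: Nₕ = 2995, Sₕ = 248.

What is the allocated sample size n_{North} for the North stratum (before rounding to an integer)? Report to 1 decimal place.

Neyman allocation: nₕ = n·NₕSₕ / Σⱼ NⱼSⱼ.
Σ NⱼSⱼ = 20549·101 + 15027·139 + 2995·248 = 4.906962 × 10^6.
n_{North} = 1743·20549·101 / (4.906962 × 10^6) = 737.2.

737.2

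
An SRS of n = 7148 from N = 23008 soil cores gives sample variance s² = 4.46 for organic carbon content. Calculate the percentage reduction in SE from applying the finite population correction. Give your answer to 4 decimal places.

f = n/N = 7148/23008 = 0.31067455.
SE_no-fpc = √(s²/n) = 0.024979006; SE_fpc = √((1−f)s²/n) = 0.020738976.
Ratio = √(1−f) = 0.83025626. Reduction = 100·(1 − 0.83025626) = 16.9744%.

16.9744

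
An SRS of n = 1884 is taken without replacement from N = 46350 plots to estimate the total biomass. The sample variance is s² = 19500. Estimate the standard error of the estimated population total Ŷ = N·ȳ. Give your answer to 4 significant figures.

Var(Ŷ) = N²·Var(ȳ) = N²·(1 − n/N)·s²/n.
f = 1884/46350 = 0.04064725; Var(ȳ) = 0.95935275·19500/1884 = 9.9296065.
Var(Ŷ) = 46350² · 9.9296065 = 2.1331997 × 10^10.
SE(Ŷ) = √(2.1331997 × 10^10) = 146100.

146100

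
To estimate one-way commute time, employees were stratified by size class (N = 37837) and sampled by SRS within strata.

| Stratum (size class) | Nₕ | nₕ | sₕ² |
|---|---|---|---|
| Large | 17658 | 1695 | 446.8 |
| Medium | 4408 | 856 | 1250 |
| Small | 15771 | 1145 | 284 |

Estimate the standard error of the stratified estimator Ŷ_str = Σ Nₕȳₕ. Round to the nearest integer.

12425

Var(Ŷ_str) = Σₕ Nₕ²(1 − fₕ)sₕ²/nₕ.
Large: 17658²·(1 − 1695/17658)·446.8/1695 = 7.4301826 × 10^7.
Medium: 4408²·(1 − 856/4408)·1250/856 = 2.2863925 × 10^7.
Small: 15771²·(1 − 1145/15771)·284/1145 = 5.7213386 × 10^7.
Sum = 1.5437914 × 10^8.
SE = √(1.5437914 × 10^8) = 12425.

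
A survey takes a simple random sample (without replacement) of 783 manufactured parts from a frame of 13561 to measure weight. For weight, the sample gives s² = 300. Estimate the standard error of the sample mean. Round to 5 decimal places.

Under SRS without replacement, Var(ȳ) = (1 − f)·s²/n with f = n/N = 783/13561 = 0.05773910.
Var(ȳ) = (1 − 0.05773910)·300/783 = 0.94226090·0.38314176 = 0.3610195.
SE(ȳ) = √(0.3610195) = 0.60085.

0.60085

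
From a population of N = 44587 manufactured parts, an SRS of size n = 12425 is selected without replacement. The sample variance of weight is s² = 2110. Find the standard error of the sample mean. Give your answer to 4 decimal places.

0.3500

Under SRS without replacement, Var(ȳ) = (1 − f)·s²/n with f = n/N = 12425/44587 = 0.27866867.
Var(ȳ) = (1 − 0.27866867)·2110/12425 = 0.72133133·0.16981891 = 0.1224957.
SE(ȳ) = √(0.1224957) = 0.3500.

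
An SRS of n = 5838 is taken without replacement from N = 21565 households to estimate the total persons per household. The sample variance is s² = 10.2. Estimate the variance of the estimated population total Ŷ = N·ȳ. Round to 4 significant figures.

Var(Ŷ) = N²·Var(ȳ) = N²·(1 − n/N)·s²/n.
f = 5838/21565 = 0.27071644; Var(ȳ) = 0.72928356·10.2/5838 = 0.0012741851.
Var(Ŷ) = 21565² · 0.0012741851 = 592558.79.

592600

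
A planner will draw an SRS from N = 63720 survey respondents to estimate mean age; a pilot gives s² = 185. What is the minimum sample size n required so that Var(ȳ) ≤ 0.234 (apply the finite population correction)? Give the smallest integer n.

781

Without fpc, n₀ = s²/D = 185/0.234 = 790.5983.
With fpc, (1 − n/N)·s²/n ≤ D requires n ≥ n₀/(1 + n₀/N) = 790.5983/(1 + 790.5983/63720) = 780.9093.
Rounding up, n = 781.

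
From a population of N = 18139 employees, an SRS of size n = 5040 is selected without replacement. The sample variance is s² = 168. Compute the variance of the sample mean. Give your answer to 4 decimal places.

0.0241

Under SRS without replacement, Var(ȳ) = (1 − f)·s²/n with f = n/N = 5040/18139 = 0.27785435.
Var(ȳ) = (1 − 0.27785435)·168/5040 = 0.72214565·0.033333333 = 0.024071522.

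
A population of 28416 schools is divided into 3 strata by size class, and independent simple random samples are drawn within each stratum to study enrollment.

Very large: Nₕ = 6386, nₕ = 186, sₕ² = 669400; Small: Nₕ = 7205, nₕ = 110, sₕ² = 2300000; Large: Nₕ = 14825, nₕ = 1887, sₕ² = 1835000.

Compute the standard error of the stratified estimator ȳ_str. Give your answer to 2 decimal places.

41.61

Var(ȳ_str) = Σₕ Wₕ²(1 − fₕ)sₕ²/nₕ with Wₕ = Nₕ/N, N = 28416.
Very large: Wₕ = 0.22473255; term = 0.22473255²·(1 − 0.02912621)·669400/186 = 176.46862.
Small: Wₕ = 0.25355434; term = 0.25355434²·(1 − 0.01526718)·2300000/110 = 1323.7185.
Large: Wₕ = 0.52171312; term = 0.52171312²·(1 − 0.12728499)·1835000/1887 = 230.9937.
Sum = 1731.1808.
SE = √(1731.1808) = 41.61.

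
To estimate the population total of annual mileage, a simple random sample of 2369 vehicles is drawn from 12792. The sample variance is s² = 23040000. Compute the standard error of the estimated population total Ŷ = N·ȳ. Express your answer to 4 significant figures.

Var(Ŷ) = N²·Var(ȳ) = N²·(1 − n/N)·s²/n.
f = 2369/12792 = 0.18519387; Var(ȳ) = 0.81480613·23040000/2369 = 7924.4969.
Var(Ŷ) = 12792² · 7924.4969 = 1.2967271 × 10^12.
SE(Ŷ) = √(1.2967271 × 10^12) = 1.139 × 10^6.

1.139 × 10^6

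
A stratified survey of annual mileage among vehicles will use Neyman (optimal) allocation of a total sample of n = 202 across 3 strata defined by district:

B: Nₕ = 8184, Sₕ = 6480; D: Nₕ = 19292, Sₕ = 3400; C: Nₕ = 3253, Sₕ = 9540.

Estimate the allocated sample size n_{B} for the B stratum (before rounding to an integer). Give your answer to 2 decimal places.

Neyman allocation: nₕ = n·NₕSₕ / Σⱼ NⱼSⱼ.
Σ NⱼSⱼ = 8184·6480 + 19292·3400 + 3253·9540 = 1.4965874 × 10^8.
n_{B} = 202·8184·6480 / (1.4965874 × 10^8) = 71.58.

71.58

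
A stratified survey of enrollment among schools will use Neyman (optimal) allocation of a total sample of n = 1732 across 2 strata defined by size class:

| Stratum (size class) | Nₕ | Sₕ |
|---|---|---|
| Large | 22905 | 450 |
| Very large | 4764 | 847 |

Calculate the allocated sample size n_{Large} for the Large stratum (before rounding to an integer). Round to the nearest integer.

1245

Neyman allocation: nₕ = n·NₕSₕ / Σⱼ NⱼSⱼ.
Σ NⱼSⱼ = 22905·450 + 4764·847 = 1.4342358 × 10^7.
n_{Large} = 1732·22905·450 / (1.4342358 × 10^7) = 1245.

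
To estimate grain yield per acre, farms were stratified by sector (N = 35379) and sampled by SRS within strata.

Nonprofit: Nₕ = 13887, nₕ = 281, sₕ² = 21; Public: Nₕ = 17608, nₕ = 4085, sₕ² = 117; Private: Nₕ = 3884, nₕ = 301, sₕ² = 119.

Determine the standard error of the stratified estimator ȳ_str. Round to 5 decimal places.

0.14535

Var(ȳ_str) = Σₕ Wₕ²(1 − fₕ)sₕ²/nₕ with Wₕ = Nₕ/N, N = 35379.
Nonprofit: Wₕ = 0.39252099; term = 0.39252099²·(1 − 0.02023475)·21/281 = 0.011281342.
Public: Wₕ = 0.49769637; term = 0.49769637²·(1 − 0.23199682)·117/4085 = 0.0054486106.
Private: Wₕ = 0.10978264; term = 0.10978264²·(1 − 0.07749743)·119/301 = 0.0043955719.
Sum = 0.021125525.
SE = √(0.021125525) = 0.14535.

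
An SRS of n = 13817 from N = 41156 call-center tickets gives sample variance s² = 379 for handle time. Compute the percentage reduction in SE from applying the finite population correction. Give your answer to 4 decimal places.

f = n/N = 13817/41156 = 0.33572262.
SE_no-fpc = √(s²/n) = 0.16561998; SE_fpc = √((1−f)s²/n) = 0.13498561.
Ratio = √(1−f) = 0.81503214. Reduction = 100·(1 − 0.81503214) = 18.4968%.

18.4968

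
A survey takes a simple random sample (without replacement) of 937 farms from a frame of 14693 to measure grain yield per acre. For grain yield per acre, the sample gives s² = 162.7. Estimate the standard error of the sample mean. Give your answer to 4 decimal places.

Under SRS without replacement, Var(ȳ) = (1 − f)·s²/n with f = n/N = 937/14693 = 0.06377186.
Var(ȳ) = (1 − 0.06377186)·162.7/937 = 0.93622814·0.17363927 = 0.16256597.
SE(ȳ) = √(0.16256597) = 0.4032.

0.4032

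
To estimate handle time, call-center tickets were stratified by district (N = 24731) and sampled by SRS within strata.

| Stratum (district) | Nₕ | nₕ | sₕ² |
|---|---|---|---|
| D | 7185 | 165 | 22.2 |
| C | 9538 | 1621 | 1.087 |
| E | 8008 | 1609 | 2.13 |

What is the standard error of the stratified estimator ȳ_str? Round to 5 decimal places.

Var(ȳ_str) = Σₕ Wₕ²(1 − fₕ)sₕ²/nₕ with Wₕ = Nₕ/N, N = 24731.
D: Wₕ = 0.29052606; term = 0.29052606²·(1 − 0.02296451)·22.2/165 = 0.011095569.
C: Wₕ = 0.38566981; term = 0.38566981²·(1 − 0.16995177)·1.087/1621 = 8.279062 × 10^-5.
E: Wₕ = 0.32380413; term = 0.32380413²·(1 − 0.20092408)·2.13/1609 = 1.1091145 × 10^-4.
Sum = 0.011289271.
SE = √(0.011289271) = 0.10625.

0.10625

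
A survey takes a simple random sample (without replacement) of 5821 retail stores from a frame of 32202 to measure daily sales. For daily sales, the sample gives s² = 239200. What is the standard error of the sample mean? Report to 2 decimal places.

Under SRS without replacement, Var(ȳ) = (1 − f)·s²/n with f = n/N = 5821/32202 = 0.18076517.
Var(ȳ) = (1 − 0.18076517)·239200/5821 = 0.81923483·41.092596 = 33.664486.
SE(ȳ) = √(33.664486) = 5.80.

5.80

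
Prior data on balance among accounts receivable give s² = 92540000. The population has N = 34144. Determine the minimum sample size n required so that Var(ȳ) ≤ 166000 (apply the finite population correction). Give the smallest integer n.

549

Without fpc, n₀ = s²/D = 92540000/166000 = 557.4699.
With fpc, (1 − n/N)·s²/n ≤ D requires n ≥ n₀/(1 + n₀/N) = 557.4699/(1 + 557.4699/34144) = 548.5143.
Rounding up, n = 549.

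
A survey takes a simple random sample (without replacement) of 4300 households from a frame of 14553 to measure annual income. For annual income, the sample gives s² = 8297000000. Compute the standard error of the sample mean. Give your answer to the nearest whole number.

Under SRS without replacement, Var(ȳ) = (1 − f)·s²/n with f = n/N = 4300/14553 = 0.29547172.
Var(ȳ) = (1 − 0.29547172)·8297000000/4300 = 0.70452828·1.9295349 × 10^6 = 1.3594119 × 10^6.
SE(ȳ) = √(1.3594119 × 10^6) = 1166.

1166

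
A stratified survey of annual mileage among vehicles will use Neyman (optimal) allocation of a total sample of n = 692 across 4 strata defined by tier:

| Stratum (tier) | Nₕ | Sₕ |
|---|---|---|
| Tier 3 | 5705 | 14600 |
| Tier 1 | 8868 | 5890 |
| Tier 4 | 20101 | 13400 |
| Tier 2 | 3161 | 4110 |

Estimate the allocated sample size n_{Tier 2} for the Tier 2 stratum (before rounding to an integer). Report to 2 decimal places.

Neyman allocation: nₕ = n·NₕSₕ / Σⱼ NⱼSⱼ.
Σ NⱼSⱼ = 5705·14600 + 8868·5890 + 20101·13400 + 3161·4110 = 4.1787063 × 10^8.
n_{Tier 2} = 692·3161·4110 / (4.1787063 × 10^8) = 21.51.

21.51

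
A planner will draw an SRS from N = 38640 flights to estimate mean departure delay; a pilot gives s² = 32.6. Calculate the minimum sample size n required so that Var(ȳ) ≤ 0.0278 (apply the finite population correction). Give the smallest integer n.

1139

Without fpc, n₀ = s²/D = 32.6/0.0278 = 1172.6619.
With fpc, (1 − n/N)·s²/n ≤ D requires n ≥ n₀/(1 + n₀/N) = 1172.6619/(1 + 1172.6619/38640) = 1138.1217.
Rounding up, n = 1139.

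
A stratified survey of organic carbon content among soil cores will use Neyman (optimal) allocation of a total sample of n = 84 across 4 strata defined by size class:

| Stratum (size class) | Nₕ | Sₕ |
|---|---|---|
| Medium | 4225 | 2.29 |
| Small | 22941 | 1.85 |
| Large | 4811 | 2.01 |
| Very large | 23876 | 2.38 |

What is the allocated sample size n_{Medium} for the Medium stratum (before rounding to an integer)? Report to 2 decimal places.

6.85

Neyman allocation: nₕ = n·NₕSₕ / Σⱼ NⱼSⱼ.
Σ NⱼSⱼ = 4225·2.29 + 22941·1.85 + 4811·2.01 + 23876·2.38 = 118611.09.
n_{Medium} = 84·4225·2.29 / 118611.09 = 6.85.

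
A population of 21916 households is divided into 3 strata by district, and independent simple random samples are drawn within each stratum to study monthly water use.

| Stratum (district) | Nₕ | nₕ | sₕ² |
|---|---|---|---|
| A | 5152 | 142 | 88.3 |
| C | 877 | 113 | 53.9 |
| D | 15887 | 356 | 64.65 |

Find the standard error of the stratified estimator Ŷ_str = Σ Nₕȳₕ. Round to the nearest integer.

Var(Ŷ_str) = Σₕ Nₕ²(1 − fₕ)sₕ²/nₕ.
A: 5152²·(1 − 142/5152)·88.3/142 = 1.6050403 × 10^7.
C: 877²·(1 − 113/877)·53.9/113 = 319597.43.
D: 15887²·(1 − 356/15887)·64.65/356 = 4.4808442 × 10^7.
Sum = 6.1178442 × 10^7.
SE = √(6.1178442 × 10^7) = 7822.

7822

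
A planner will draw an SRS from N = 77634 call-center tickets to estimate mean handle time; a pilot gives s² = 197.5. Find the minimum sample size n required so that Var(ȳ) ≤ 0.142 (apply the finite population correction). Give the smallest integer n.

1367

Without fpc, n₀ = s²/D = 197.5/0.142 = 1390.8451.
With fpc, (1 − n/N)·s²/n ≤ D requires n ≥ n₀/(1 + n₀/N) = 1390.8451/(1 + 1390.8451/77634) = 1366.3661.
Rounding up, n = 1367.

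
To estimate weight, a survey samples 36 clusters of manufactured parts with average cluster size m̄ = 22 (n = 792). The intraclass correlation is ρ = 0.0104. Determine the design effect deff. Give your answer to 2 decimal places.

1.22

deff = 1 + (22 − 1)·0.0104 = 1 + 0.2184 = 1.2184.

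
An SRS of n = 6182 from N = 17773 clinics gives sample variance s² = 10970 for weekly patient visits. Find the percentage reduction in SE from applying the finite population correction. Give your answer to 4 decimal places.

f = n/N = 6182/17773 = 0.34783098.
SE_no-fpc = √(s²/n) = 1.3321061; SE_fpc = √((1−f)s²/n) = 1.0757687.
Ratio = √(1−f) = 0.80756982. Reduction = 100·(1 − 0.80756982) = 19.2430%.

19.2430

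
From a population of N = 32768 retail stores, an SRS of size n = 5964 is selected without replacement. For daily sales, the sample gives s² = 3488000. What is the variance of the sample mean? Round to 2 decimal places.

478.40

Under SRS without replacement, Var(ȳ) = (1 − f)·s²/n with f = n/N = 5964/32768 = 0.18200684.
Var(ȳ) = (1 − 0.18200684)·3488000/5964 = 0.81799316·584.84239 = 478.39708.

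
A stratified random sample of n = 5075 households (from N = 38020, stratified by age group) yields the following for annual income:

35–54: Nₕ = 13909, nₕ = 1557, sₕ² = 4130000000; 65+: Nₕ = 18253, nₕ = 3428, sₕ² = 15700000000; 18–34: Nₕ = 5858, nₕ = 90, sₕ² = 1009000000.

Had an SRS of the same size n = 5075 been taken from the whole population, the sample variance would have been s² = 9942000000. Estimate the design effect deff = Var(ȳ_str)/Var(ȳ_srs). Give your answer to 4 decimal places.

Var(ȳ_str) = Σ Wₕ²(1−fₕ)sₕ²/nₕ with Wₕ = Nₕ/38020:
  35–54: (13909/38020)²·(1−1557/13909)·4130000000/1557 = 315261.11
  65+: (18253/38020)²·(1−3428/18253)·15700000000/3428 = 857360.7
  18–34: (5858/38020)²·(1−90/5858)·1009000000/90 = 262058.98
  → Var(ȳ_str) = 1.4346808 × 10^6.
Var(ȳ_srs) = (1 − 5075/38020)·9942000000/5075 = 1.6975208 × 10^6.
deff = (1.4346808 × 10^6) / (1.6975208 × 10^6) = 0.8452.

0.8452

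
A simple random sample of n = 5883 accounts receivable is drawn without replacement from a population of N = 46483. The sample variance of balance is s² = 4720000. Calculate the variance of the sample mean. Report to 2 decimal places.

Under SRS without replacement, Var(ȳ) = (1 − f)·s²/n with f = n/N = 5883/46483 = 0.12656240.
Var(ȳ) = (1 − 0.12656240)·4720000/5883 = 0.87343760·802.31175 = 700.76925.

700.77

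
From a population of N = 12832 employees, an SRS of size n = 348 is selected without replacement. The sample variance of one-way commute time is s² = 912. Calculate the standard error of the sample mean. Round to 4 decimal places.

1.5968

Under SRS without replacement, Var(ȳ) = (1 − f)·s²/n with f = n/N = 348/12832 = 0.02711970.
Var(ȳ) = (1 − 0.02711970)·912/348 = 0.97288030·2.6206897 = 2.5496173.
SE(ȳ) = √(2.5496173) = 1.5968.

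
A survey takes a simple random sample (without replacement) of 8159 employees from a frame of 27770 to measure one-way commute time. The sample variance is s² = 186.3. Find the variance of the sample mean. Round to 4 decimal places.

0.0161

Under SRS without replacement, Var(ȳ) = (1 − f)·s²/n with f = n/N = 8159/27770 = 0.29380627.
Var(ȳ) = (1 − 0.29380627)·186.3/8159 = 0.70619373·0.022833681 = 0.016125002.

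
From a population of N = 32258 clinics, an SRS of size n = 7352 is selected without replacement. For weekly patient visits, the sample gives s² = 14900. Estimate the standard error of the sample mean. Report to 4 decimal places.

Under SRS without replacement, Var(ȳ) = (1 − f)·s²/n with f = n/N = 7352/32258 = 0.22791246.
Var(ȳ) = (1 − 0.22791246)·14900/7352 = 0.77208754·2.0266594 = 1.5647585.
SE(ȳ) = √(1.5647585) = 1.2509.

1.2509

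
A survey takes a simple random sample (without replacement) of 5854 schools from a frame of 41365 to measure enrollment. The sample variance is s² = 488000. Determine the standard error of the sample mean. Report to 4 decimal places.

Under SRS without replacement, Var(ȳ) = (1 − f)·s²/n with f = n/N = 5854/41365 = 0.14152061.
Var(ȳ) = (1 − 0.14152061)·488000/5854 = 0.85847939·83.361804 = 71.564391.
SE(ȳ) = √(71.564391) = 8.4596.

8.4596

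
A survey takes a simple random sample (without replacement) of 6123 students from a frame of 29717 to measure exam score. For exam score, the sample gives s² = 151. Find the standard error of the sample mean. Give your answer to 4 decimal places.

Under SRS without replacement, Var(ȳ) = (1 − f)·s²/n with f = n/N = 6123/29717 = 0.20604368.
Var(ȳ) = (1 − 0.20604368)·151/6123 = 0.79395632·0.024661114 = 0.019579847.
SE(ȳ) = √(0.019579847) = 0.1399.

0.1399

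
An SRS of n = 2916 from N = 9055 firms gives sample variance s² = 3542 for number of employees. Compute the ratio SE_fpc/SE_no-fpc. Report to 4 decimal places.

f = n/N = 2916/9055 = 0.32203203.
SE_no-fpc = √(s²/n) = 1.1021241; SE_fpc = √((1−f)s²/n) = 0.90747592.
Ratio = √(1−f) = 0.82338811.

0.8234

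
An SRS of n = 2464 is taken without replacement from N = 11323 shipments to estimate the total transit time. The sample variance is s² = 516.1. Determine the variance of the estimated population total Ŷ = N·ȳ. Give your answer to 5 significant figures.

Var(Ŷ) = N²·Var(ȳ) = N²·(1 − n/N)·s²/n.
f = 2464/11323 = 0.21761017; Var(ȳ) = 0.78238983·516.1/2464 = 0.16387638.
Var(Ŷ) = 11323² · 0.16387638 = 2.1010645 × 10^7.

2.1011 × 10^7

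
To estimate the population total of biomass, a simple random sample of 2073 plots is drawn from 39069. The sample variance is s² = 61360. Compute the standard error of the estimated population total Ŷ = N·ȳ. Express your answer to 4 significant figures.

Var(Ŷ) = N²·Var(ȳ) = N²·(1 − n/N)·s²/n.
f = 2073/39069 = 0.05305997; Var(ȳ) = 0.94694003·61360/2073 = 28.029059.
Var(Ŷ) = 39069² · 28.029059 = 4.2783185 × 10^10.
SE(Ŷ) = √(4.2783185 × 10^10) = 206800.

206800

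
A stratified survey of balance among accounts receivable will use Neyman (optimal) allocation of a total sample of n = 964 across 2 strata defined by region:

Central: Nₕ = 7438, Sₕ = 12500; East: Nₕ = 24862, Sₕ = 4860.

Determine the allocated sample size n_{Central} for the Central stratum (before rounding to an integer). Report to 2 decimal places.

419.21

Neyman allocation: nₕ = n·NₕSₕ / Σⱼ NⱼSⱼ.
Σ NⱼSⱼ = 7438·12500 + 24862·4860 = 2.1380432 × 10^8.
n_{Central} = 964·7438·12500 / (2.1380432 × 10^8) = 419.21.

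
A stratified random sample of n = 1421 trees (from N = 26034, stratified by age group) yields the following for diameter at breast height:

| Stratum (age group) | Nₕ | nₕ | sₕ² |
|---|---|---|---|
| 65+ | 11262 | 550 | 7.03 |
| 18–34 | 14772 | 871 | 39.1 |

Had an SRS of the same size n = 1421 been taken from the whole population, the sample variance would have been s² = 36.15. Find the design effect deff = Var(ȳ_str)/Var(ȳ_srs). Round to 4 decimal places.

0.6601

Var(ȳ_str) = Σ Wₕ²(1−fₕ)sₕ²/nₕ with Wₕ = Nₕ/26034:
  65+: (11262/26034)²·(1−550/11262)·7.03/550 = 0.0022750813
  18–34: (14772/26034)²·(1−871/14772)·39.1/871 = 0.013600728
  → Var(ȳ_str) = 0.015875809.
Var(ȳ_srs) = (1 − 1421/26034)·36.15/1421 = 0.024051262.
deff = 0.015875809 / 0.024051262 = 0.6601.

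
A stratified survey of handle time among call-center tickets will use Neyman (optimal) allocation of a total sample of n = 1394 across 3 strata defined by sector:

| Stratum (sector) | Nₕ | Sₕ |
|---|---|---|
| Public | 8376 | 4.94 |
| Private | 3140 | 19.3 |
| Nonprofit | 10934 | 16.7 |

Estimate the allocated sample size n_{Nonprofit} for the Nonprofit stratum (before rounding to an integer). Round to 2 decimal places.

Neyman allocation: nₕ = n·NₕSₕ / Σⱼ NⱼSⱼ.
Σ NⱼSⱼ = 8376·4.94 + 3140·19.3 + 10934·16.7 = 284577.24.
n_{Nonprofit} = 1394·10934·16.7 / 284577.24 = 894.45.

894.45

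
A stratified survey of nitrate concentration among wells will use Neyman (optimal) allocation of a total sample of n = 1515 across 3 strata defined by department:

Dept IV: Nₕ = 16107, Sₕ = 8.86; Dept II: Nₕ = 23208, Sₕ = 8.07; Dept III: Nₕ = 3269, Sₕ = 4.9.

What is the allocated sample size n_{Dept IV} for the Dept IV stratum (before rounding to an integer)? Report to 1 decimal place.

624.8

Neyman allocation: nₕ = n·NₕSₕ / Σⱼ NⱼSⱼ.
Σ NⱼSⱼ = 16107·8.86 + 23208·8.07 + 3269·4.9 = 346014.68.
n_{Dept IV} = 1515·16107·8.86 / 346014.68 = 624.8.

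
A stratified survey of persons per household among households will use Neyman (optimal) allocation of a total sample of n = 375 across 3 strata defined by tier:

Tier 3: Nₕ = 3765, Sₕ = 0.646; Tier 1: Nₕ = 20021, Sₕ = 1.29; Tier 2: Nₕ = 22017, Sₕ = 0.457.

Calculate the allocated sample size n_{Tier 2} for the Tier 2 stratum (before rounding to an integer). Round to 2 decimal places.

Neyman allocation: nₕ = n·NₕSₕ / Σⱼ NⱼSⱼ.
Σ NⱼSⱼ = 3765·0.646 + 20021·1.29 + 22017·0.457 = 38321.049.
n_{Tier 2} = 375·22017·0.457 / 38321.049 = 98.46.

98.46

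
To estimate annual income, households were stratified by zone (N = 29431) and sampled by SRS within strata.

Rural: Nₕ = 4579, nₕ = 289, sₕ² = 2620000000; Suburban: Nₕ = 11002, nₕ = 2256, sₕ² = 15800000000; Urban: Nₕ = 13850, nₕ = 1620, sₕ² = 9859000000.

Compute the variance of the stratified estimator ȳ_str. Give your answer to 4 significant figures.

Var(ȳ_str) = Σₕ Wₕ²(1 − fₕ)sₕ²/nₕ with Wₕ = Nₕ/N, N = 29431.
Rural: Wₕ = 0.15558425; term = 0.15558425²·(1 − 0.06311422)·2620000000/289 = 205599.17.
Suburban: Wₕ = 0.37382352; term = 0.37382352²·(1 − 0.20505363)·15800000000/2256 = 778016.97.
Urban: Wₕ = 0.47059223; term = 0.47059223²·(1 − 0.11696751)·9859000000/1620 = 1.1901016 × 10^6.
Sum = 2.1737177 × 10^6.

2.174 × 10^6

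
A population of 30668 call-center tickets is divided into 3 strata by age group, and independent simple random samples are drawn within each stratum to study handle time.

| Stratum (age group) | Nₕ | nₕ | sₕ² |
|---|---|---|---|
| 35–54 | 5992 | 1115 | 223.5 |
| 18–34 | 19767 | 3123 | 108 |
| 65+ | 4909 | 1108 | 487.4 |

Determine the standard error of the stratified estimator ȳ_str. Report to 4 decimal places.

Var(ȳ_str) = Σₕ Wₕ²(1 − fₕ)sₕ²/nₕ with Wₕ = Nₕ/N, N = 30668.
35–54: Wₕ = 0.19538281; term = 0.19538281²·(1 − 0.18608144)·223.5/1115 = 0.0062281105.
18–34: Wₕ = 0.64454806; term = 0.64454806²·(1 − 0.15799059)·108/3123 = 0.012097046.
65+: Wₕ = 0.16006913; term = 0.16006913²·(1 − 0.22570788)·487.4/1108 = 0.0087270157.
Sum = 0.027052172.
SE = √(0.027052172) = 0.1645.

0.1645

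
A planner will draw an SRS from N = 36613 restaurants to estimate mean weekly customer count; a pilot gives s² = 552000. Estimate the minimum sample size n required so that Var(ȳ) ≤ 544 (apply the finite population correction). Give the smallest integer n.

Without fpc, n₀ = s²/D = 552000/544 = 1014.7059.
With fpc, (1 − n/N)·s²/n ≤ D requires n ≥ n₀/(1 + n₀/N) = 1014.7059/(1 + 1014.7059/36613) = 987.3423.
Rounding up, n = 988.

988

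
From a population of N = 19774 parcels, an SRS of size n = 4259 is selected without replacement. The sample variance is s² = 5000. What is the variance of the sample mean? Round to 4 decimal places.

0.9211

Under SRS without replacement, Var(ȳ) = (1 − f)·s²/n with f = n/N = 4259/19774 = 0.21538384.
Var(ȳ) = (1 − 0.21538384)·5000/4259 = 0.78461616·1.1739845 = 0.92112722.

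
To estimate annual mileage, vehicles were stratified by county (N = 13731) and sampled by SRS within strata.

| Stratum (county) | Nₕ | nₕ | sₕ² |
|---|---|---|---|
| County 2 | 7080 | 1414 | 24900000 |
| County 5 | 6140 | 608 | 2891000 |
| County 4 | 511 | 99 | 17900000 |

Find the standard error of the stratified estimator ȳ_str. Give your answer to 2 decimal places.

69.32

Var(ȳ_str) = Σₕ Wₕ²(1 − fₕ)sₕ²/nₕ with Wₕ = Nₕ/N, N = 13731.
County 2: Wₕ = 0.51562159; term = 0.51562159²·(1 − 0.19971751)·24900000/1414 = 3746.7562.
County 5: Wₕ = 0.44716335; term = 0.44716335²·(1 − 0.09902280)·2891000/608 = 856.62495.
County 4: Wₕ = 0.03721506; term = 0.03721506²·(1 − 0.19373777)·17900000/99 = 201.89781.
Sum = 4805.279.
SE = √(4805.279) = 69.32.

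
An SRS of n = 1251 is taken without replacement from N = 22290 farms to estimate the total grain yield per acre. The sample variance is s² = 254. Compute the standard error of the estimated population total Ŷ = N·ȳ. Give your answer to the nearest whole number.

Var(Ŷ) = N²·Var(ȳ) = N²·(1 − n/N)·s²/n.
f = 1251/22290 = 0.05612382; Var(ȳ) = 0.94387618·254/1251 = 0.19164233.
Var(Ŷ) = 22290² · 0.19164233 = 9.5216361 × 10^7.
SE(Ŷ) = √(9.5216361 × 10^7) = 9758.

9758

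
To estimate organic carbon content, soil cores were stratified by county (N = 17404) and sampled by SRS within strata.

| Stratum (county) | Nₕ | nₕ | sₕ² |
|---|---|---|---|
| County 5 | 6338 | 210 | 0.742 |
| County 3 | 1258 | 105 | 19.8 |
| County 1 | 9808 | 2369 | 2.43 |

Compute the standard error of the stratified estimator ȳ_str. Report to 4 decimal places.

0.0400

Var(ȳ_str) = Σₕ Wₕ²(1 − fₕ)sₕ²/nₕ with Wₕ = Nₕ/N, N = 17404.
County 5: Wₕ = 0.36416916; term = 0.36416916²·(1 − 0.03313348)·0.742/210 = 4.5306181 × 10^-4.
County 3: Wₕ = 0.07228223; term = 0.07228223²·(1 − 0.08346582)·19.8/105 = 9.0299988 × 10^-4.
County 1: Wₕ = 0.56354861; term = 0.56354861²·(1 − 0.24153752)·2.43/2369 = 2.4708028 × 10^-4.
Sum = 0.001603142.
SE = √(0.001603142) = 0.0400.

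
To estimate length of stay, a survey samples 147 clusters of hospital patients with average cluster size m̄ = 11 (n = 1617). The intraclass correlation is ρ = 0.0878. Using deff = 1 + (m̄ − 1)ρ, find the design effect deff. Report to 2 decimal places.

1.88

deff = 1 + (11 − 1)·0.0878 = 1 + 0.878 = 1.878.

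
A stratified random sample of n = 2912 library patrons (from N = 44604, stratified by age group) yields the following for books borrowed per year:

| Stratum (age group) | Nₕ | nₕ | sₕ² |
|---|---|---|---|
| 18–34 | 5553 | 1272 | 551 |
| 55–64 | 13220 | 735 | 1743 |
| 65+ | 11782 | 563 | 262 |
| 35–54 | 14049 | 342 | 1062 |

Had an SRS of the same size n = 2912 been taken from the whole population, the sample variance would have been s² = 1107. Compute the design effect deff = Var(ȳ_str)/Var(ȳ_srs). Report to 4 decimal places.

Var(ȳ_str) = Σ Wₕ²(1−fₕ)sₕ²/nₕ with Wₕ = Nₕ/44604:
  18–34: (5553/44604)²·(1−1272/5553)·551/1272 = 0.0051759465
  55–64: (13220/44604)²·(1−735/13220)·1743/735 = 0.19673537
  65+: (11782/44604)²·(1−563/11782)·262/563 = 0.030918502
  35–54: (14049/44604)²·(1−342/14049)·1062/342 = 0.30056515
  → Var(ȳ_str) = 0.53339497.
Var(ȳ_srs) = (1 − 2912/44604)·1107/2912 = 0.3553327.
deff = 0.53339497 / 0.3553327 = 1.5011.

1.5011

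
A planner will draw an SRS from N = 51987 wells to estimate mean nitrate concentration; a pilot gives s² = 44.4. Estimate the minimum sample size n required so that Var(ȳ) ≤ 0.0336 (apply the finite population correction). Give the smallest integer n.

1289

Without fpc, n₀ = s²/D = 44.4/0.0336 = 1321.4286.
With fpc, (1 − n/N)·s²/n ≤ D requires n ≥ n₀/(1 + n₀/N) = 1321.4286/(1 + 1321.4286/51987) = 1288.6726.
Rounding up, n = 1289.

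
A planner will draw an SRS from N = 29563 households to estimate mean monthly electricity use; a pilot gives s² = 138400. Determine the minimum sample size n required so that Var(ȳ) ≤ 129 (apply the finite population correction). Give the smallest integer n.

1036

Without fpc, n₀ = s²/D = 138400/129 = 1072.8682.
With fpc, (1 − n/N)·s²/n ≤ D requires n ≥ n₀/(1 + n₀/N) = 1072.8682/(1 + 1072.8682/29563) = 1035.2964.
Rounding up, n = 1036.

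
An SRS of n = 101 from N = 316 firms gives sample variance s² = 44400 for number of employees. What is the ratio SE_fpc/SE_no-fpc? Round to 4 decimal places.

f = n/N = 101/316 = 0.31962025.
SE_no-fpc = √(s²/n) = 20.966735; SE_fpc = √((1−f)s²/n) = 17.294439.
Ratio = √(1−f) = 0.82485135.

0.8249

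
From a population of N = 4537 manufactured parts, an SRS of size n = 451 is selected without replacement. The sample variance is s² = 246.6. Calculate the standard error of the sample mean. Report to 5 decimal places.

Under SRS without replacement, Var(ȳ) = (1 − f)·s²/n with f = n/N = 451/4537 = 0.09940489.
Var(ȳ) = (1 − 0.09940489)·246.6/451 = 0.90059511·0.54678492 = 0.49243183.
SE(ȳ) = √(0.49243183) = 0.70173.

0.70173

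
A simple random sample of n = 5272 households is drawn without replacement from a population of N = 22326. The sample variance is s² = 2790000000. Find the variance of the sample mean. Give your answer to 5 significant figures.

Under SRS without replacement, Var(ȳ) = (1 − f)·s²/n with f = n/N = 5272/22326 = 0.23613724.
Var(ȳ) = (1 − 0.23613724)·2790000000/5272 = 0.76386276·529210.93 = 404244.52.

404240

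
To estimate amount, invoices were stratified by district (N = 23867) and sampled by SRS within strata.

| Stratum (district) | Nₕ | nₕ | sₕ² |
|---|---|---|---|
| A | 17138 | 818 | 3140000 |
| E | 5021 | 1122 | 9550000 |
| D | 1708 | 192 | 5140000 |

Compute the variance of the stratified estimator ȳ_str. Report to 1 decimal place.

Var(ȳ_str) = Σₕ Wₕ²(1 − fₕ)sₕ²/nₕ with Wₕ = Nₕ/N, N = 23867.
A: Wₕ = 0.71806260; term = 0.71806260²·(1 − 0.04773019)·3140000/818 = 1884.7813.
E: Wₕ = 0.21037416; term = 0.21037416²·(1 − 0.22346146)·9550000/1122 = 292.52185.
D: Wₕ = 0.07156325; term = 0.07156325²·(1 − 0.11241218)·5140000/192 = 121.68955.
Sum = 2298.9927.

2299.0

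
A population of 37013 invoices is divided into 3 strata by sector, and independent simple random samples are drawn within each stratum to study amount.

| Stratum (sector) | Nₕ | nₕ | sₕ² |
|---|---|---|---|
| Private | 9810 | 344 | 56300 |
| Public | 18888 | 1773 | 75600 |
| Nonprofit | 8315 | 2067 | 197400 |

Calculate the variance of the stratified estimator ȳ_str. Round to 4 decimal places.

Var(ȳ_str) = Σₕ Wₕ²(1 − fₕ)sₕ²/nₕ with Wₕ = Nₕ/N, N = 37013.
Private: Wₕ = 0.26504201; term = 0.26504201²·(1 − 0.03506626)·56300/344 = 11.093712.
Public: Wₕ = 0.51030719; term = 0.51030719²·(1 − 0.09386912)·75600/1773 = 10.061607.
Nonprofit: Wₕ = 0.22465080; term = 0.22465080²·(1 − 0.24858689)·197400/2067 = 3.6216074.
Sum = 24.776926.

24.7769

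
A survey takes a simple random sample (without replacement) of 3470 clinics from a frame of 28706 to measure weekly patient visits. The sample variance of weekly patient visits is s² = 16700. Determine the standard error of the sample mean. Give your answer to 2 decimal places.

2.06

Under SRS without replacement, Var(ȳ) = (1 − f)·s²/n with f = n/N = 3470/28706 = 0.12088065.
Var(ȳ) = (1 − 0.12088065)·16700/3470 = 0.87911935·4.8126801 = 4.2309202.
SE(ȳ) = √(4.2309202) = 2.06.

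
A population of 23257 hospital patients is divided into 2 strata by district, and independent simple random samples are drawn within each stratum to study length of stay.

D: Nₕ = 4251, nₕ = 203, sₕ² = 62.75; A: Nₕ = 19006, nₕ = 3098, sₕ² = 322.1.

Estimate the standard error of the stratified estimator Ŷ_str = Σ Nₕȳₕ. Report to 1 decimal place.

6062.5

Var(Ŷ_str) = Σₕ Nₕ²(1 − fₕ)sₕ²/nₕ.
D: 4251²·(1 − 203/4251)·62.75/203 = 5.3192365 × 10^6.
A: 19006²·(1 − 3098/19006)·322.1/3098 = 3.1435156 × 10^7.
Sum = 3.6754393 × 10^7.
SE = √(3.6754393 × 10^7) = 6062.5.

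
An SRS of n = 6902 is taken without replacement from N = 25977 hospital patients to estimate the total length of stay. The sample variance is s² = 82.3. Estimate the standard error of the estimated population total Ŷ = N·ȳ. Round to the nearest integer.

Var(Ŷ) = N²·Var(ȳ) = N²·(1 − n/N)·s²/n.
f = 6902/25977 = 0.26569658; Var(ȳ) = 0.73430342·82.3/6902 = 0.0087558927.
Var(Ŷ) = 25977² · 0.0087558927 = 5.908516 × 10^6.
SE(Ŷ) = √(5.908516 × 10^6) = 2431.

2431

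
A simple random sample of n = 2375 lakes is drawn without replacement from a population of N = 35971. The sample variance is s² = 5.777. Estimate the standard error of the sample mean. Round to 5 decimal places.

Under SRS without replacement, Var(ȳ) = (1 − f)·s²/n with f = n/N = 2375/35971 = 0.06602541.
Var(ȳ) = (1 − 0.06602541)·5.777/2375 = 0.93397459·0.0024324211 = 0.0022718195.
SE(ȳ) = √(0.0022718195) = 0.04766.

0.04766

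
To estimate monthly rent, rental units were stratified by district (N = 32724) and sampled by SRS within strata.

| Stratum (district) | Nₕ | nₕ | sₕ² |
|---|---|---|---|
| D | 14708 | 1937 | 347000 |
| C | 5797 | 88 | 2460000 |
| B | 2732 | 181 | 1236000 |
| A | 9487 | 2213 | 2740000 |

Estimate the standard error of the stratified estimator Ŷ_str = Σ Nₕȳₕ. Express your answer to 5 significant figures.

1.0449 × 10^6

Var(Ŷ_str) = Σₕ Nₕ²(1 − fₕ)sₕ²/nₕ.
D: 14708²·(1 − 1937/14708)·347000/1937 = 3.3649482 × 10^10.
C: 5797²·(1 − 88/5797)·2460000/88 = 9.2515772 × 10^11.
B: 2732²·(1 − 181/2732)·1236000/181 = 4.7591682 × 10^10.
A: 9487²·(1 − 2213/9487)·2740000/2213 = 8.5441988 × 10^10.
Sum = 1.0918409 × 10^12.
SE = √(1.0918409 × 10^12) = 1.0449 × 10^6.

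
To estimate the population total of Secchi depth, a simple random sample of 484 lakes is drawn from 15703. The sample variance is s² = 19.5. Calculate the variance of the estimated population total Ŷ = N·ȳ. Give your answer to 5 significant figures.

Var(Ŷ) = N²·Var(ȳ) = N²·(1 − n/N)·s²/n.
f = 484/15703 = 0.03082214; Var(ȳ) = 0.96917786·19.5/484 = 0.039047455.
Var(Ŷ) = 15703² · 0.039047455 = 9.6284858 × 10^6.

9.6285 × 10^6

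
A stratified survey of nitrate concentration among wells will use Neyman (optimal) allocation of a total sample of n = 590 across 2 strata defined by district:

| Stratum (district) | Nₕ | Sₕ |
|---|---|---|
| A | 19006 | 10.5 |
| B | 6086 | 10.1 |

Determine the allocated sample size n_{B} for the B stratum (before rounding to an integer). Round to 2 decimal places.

138.94

Neyman allocation: nₕ = n·NₕSₕ / Σⱼ NⱼSⱼ.
Σ NⱼSⱼ = 19006·10.5 + 6086·10.1 = 261031.6.
n_{B} = 590·6086·10.1 / 261031.6 = 138.94.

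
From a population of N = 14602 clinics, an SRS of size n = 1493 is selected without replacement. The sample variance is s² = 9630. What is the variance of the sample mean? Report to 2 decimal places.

5.79

Under SRS without replacement, Var(ȳ) = (1 − f)·s²/n with f = n/N = 1493/14602 = 0.10224627.
Var(ȳ) = (1 − 0.10224627)·9630/1493 = 0.89775373·6.4501005 = 5.7906018.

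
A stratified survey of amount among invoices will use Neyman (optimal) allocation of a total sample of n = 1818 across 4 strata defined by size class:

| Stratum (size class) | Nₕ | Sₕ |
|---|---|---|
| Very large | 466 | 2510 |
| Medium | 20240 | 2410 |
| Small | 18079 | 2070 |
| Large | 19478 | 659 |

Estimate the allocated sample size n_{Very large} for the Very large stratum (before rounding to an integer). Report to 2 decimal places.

Neyman allocation: nₕ = n·NₕSₕ / Σⱼ NⱼSⱼ.
Σ NⱼSⱼ = 466·2510 + 20240·2410 + 18079·2070 + 19478·659 = 1.0020759 × 10^8.
n_{Very large} = 1818·466·2510 / (1.0020759 × 10^8) = 21.22.

21.22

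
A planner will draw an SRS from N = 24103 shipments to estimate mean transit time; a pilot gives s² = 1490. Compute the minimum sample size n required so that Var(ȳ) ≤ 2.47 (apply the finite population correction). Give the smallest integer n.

589

Without fpc, n₀ = s²/D = 1490/2.47 = 603.2389.
With fpc, (1 − n/N)·s²/n ≤ D requires n ≥ n₀/(1 + n₀/N) = 603.2389/(1 + 603.2389/24103) = 588.5099.
Rounding up, n = 589.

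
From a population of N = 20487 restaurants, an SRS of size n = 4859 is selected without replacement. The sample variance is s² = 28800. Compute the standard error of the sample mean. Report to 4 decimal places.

Under SRS without replacement, Var(ȳ) = (1 − f)·s²/n with f = n/N = 4859/20487 = 0.23717479.
Var(ȳ) = (1 − 0.23717479)·28800/4859 = 0.76282521·5.9271455 = 4.521376.
SE(ȳ) = √(4.521376) = 2.1264.

2.1264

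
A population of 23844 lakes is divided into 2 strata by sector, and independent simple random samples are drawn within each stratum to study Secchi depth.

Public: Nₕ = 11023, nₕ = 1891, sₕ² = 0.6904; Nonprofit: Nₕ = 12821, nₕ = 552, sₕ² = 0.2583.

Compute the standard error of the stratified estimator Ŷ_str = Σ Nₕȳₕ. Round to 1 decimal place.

332.2

Var(Ŷ_str) = Σₕ Nₕ²(1 − fₕ)sₕ²/nₕ.
Public: 11023²·(1 − 1891/11023)·0.6904/1891 = 36751.491.
Nonprofit: 12821²·(1 − 552/12821)·0.2583/552 = 73606.539.
Sum = 110358.03.
SE = √(110358.03) = 332.2.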